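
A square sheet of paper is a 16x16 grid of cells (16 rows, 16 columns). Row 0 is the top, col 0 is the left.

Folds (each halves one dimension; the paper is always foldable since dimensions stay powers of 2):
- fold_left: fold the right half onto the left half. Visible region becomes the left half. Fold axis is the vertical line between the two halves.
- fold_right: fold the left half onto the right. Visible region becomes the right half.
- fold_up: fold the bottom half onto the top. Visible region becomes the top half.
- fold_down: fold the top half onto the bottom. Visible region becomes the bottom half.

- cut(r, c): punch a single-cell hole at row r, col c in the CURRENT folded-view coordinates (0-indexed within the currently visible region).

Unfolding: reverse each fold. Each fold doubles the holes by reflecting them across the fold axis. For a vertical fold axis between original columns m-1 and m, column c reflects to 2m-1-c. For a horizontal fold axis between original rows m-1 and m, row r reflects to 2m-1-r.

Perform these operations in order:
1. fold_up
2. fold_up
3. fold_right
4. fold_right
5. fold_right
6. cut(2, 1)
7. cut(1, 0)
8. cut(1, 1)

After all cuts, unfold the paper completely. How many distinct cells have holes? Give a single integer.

Op 1 fold_up: fold axis h@8; visible region now rows[0,8) x cols[0,16) = 8x16
Op 2 fold_up: fold axis h@4; visible region now rows[0,4) x cols[0,16) = 4x16
Op 3 fold_right: fold axis v@8; visible region now rows[0,4) x cols[8,16) = 4x8
Op 4 fold_right: fold axis v@12; visible region now rows[0,4) x cols[12,16) = 4x4
Op 5 fold_right: fold axis v@14; visible region now rows[0,4) x cols[14,16) = 4x2
Op 6 cut(2, 1): punch at orig (2,15); cuts so far [(2, 15)]; region rows[0,4) x cols[14,16) = 4x2
Op 7 cut(1, 0): punch at orig (1,14); cuts so far [(1, 14), (2, 15)]; region rows[0,4) x cols[14,16) = 4x2
Op 8 cut(1, 1): punch at orig (1,15); cuts so far [(1, 14), (1, 15), (2, 15)]; region rows[0,4) x cols[14,16) = 4x2
Unfold 1 (reflect across v@14): 6 holes -> [(1, 12), (1, 13), (1, 14), (1, 15), (2, 12), (2, 15)]
Unfold 2 (reflect across v@12): 12 holes -> [(1, 8), (1, 9), (1, 10), (1, 11), (1, 12), (1, 13), (1, 14), (1, 15), (2, 8), (2, 11), (2, 12), (2, 15)]
Unfold 3 (reflect across v@8): 24 holes -> [(1, 0), (1, 1), (1, 2), (1, 3), (1, 4), (1, 5), (1, 6), (1, 7), (1, 8), (1, 9), (1, 10), (1, 11), (1, 12), (1, 13), (1, 14), (1, 15), (2, 0), (2, 3), (2, 4), (2, 7), (2, 8), (2, 11), (2, 12), (2, 15)]
Unfold 4 (reflect across h@4): 48 holes -> [(1, 0), (1, 1), (1, 2), (1, 3), (1, 4), (1, 5), (1, 6), (1, 7), (1, 8), (1, 9), (1, 10), (1, 11), (1, 12), (1, 13), (1, 14), (1, 15), (2, 0), (2, 3), (2, 4), (2, 7), (2, 8), (2, 11), (2, 12), (2, 15), (5, 0), (5, 3), (5, 4), (5, 7), (5, 8), (5, 11), (5, 12), (5, 15), (6, 0), (6, 1), (6, 2), (6, 3), (6, 4), (6, 5), (6, 6), (6, 7), (6, 8), (6, 9), (6, 10), (6, 11), (6, 12), (6, 13), (6, 14), (6, 15)]
Unfold 5 (reflect across h@8): 96 holes -> [(1, 0), (1, 1), (1, 2), (1, 3), (1, 4), (1, 5), (1, 6), (1, 7), (1, 8), (1, 9), (1, 10), (1, 11), (1, 12), (1, 13), (1, 14), (1, 15), (2, 0), (2, 3), (2, 4), (2, 7), (2, 8), (2, 11), (2, 12), (2, 15), (5, 0), (5, 3), (5, 4), (5, 7), (5, 8), (5, 11), (5, 12), (5, 15), (6, 0), (6, 1), (6, 2), (6, 3), (6, 4), (6, 5), (6, 6), (6, 7), (6, 8), (6, 9), (6, 10), (6, 11), (6, 12), (6, 13), (6, 14), (6, 15), (9, 0), (9, 1), (9, 2), (9, 3), (9, 4), (9, 5), (9, 6), (9, 7), (9, 8), (9, 9), (9, 10), (9, 11), (9, 12), (9, 13), (9, 14), (9, 15), (10, 0), (10, 3), (10, 4), (10, 7), (10, 8), (10, 11), (10, 12), (10, 15), (13, 0), (13, 3), (13, 4), (13, 7), (13, 8), (13, 11), (13, 12), (13, 15), (14, 0), (14, 1), (14, 2), (14, 3), (14, 4), (14, 5), (14, 6), (14, 7), (14, 8), (14, 9), (14, 10), (14, 11), (14, 12), (14, 13), (14, 14), (14, 15)]

Answer: 96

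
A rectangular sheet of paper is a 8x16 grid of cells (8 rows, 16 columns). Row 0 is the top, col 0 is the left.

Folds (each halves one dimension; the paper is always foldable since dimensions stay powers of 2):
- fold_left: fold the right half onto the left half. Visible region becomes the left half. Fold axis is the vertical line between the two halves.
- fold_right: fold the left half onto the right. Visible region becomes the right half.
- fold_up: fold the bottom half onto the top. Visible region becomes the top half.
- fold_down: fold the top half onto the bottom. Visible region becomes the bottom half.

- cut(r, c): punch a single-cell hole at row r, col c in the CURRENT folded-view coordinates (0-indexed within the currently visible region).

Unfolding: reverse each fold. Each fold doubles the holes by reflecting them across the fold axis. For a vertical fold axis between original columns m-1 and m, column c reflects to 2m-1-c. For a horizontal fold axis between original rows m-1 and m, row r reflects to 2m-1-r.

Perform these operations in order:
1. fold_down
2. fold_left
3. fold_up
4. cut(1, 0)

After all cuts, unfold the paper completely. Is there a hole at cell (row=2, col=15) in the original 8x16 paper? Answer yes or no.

Op 1 fold_down: fold axis h@4; visible region now rows[4,8) x cols[0,16) = 4x16
Op 2 fold_left: fold axis v@8; visible region now rows[4,8) x cols[0,8) = 4x8
Op 3 fold_up: fold axis h@6; visible region now rows[4,6) x cols[0,8) = 2x8
Op 4 cut(1, 0): punch at orig (5,0); cuts so far [(5, 0)]; region rows[4,6) x cols[0,8) = 2x8
Unfold 1 (reflect across h@6): 2 holes -> [(5, 0), (6, 0)]
Unfold 2 (reflect across v@8): 4 holes -> [(5, 0), (5, 15), (6, 0), (6, 15)]
Unfold 3 (reflect across h@4): 8 holes -> [(1, 0), (1, 15), (2, 0), (2, 15), (5, 0), (5, 15), (6, 0), (6, 15)]
Holes: [(1, 0), (1, 15), (2, 0), (2, 15), (5, 0), (5, 15), (6, 0), (6, 15)]

Answer: yes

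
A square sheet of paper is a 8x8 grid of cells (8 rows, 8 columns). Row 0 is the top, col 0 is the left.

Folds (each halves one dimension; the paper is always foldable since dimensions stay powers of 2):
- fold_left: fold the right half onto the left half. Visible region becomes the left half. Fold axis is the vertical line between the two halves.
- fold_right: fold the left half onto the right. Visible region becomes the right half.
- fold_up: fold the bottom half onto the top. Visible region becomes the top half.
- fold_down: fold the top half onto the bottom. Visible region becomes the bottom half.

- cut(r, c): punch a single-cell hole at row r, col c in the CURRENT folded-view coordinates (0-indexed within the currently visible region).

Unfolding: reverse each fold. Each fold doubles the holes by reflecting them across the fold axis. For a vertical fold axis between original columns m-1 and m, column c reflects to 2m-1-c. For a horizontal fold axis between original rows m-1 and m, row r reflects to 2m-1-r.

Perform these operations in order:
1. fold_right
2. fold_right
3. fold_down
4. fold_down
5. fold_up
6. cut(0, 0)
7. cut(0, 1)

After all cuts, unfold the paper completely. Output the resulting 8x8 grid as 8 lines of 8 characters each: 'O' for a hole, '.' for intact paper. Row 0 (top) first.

Answer: OOOOOOOO
OOOOOOOO
OOOOOOOO
OOOOOOOO
OOOOOOOO
OOOOOOOO
OOOOOOOO
OOOOOOOO

Derivation:
Op 1 fold_right: fold axis v@4; visible region now rows[0,8) x cols[4,8) = 8x4
Op 2 fold_right: fold axis v@6; visible region now rows[0,8) x cols[6,8) = 8x2
Op 3 fold_down: fold axis h@4; visible region now rows[4,8) x cols[6,8) = 4x2
Op 4 fold_down: fold axis h@6; visible region now rows[6,8) x cols[6,8) = 2x2
Op 5 fold_up: fold axis h@7; visible region now rows[6,7) x cols[6,8) = 1x2
Op 6 cut(0, 0): punch at orig (6,6); cuts so far [(6, 6)]; region rows[6,7) x cols[6,8) = 1x2
Op 7 cut(0, 1): punch at orig (6,7); cuts so far [(6, 6), (6, 7)]; region rows[6,7) x cols[6,8) = 1x2
Unfold 1 (reflect across h@7): 4 holes -> [(6, 6), (6, 7), (7, 6), (7, 7)]
Unfold 2 (reflect across h@6): 8 holes -> [(4, 6), (4, 7), (5, 6), (5, 7), (6, 6), (6, 7), (7, 6), (7, 7)]
Unfold 3 (reflect across h@4): 16 holes -> [(0, 6), (0, 7), (1, 6), (1, 7), (2, 6), (2, 7), (3, 6), (3, 7), (4, 6), (4, 7), (5, 6), (5, 7), (6, 6), (6, 7), (7, 6), (7, 7)]
Unfold 4 (reflect across v@6): 32 holes -> [(0, 4), (0, 5), (0, 6), (0, 7), (1, 4), (1, 5), (1, 6), (1, 7), (2, 4), (2, 5), (2, 6), (2, 7), (3, 4), (3, 5), (3, 6), (3, 7), (4, 4), (4, 5), (4, 6), (4, 7), (5, 4), (5, 5), (5, 6), (5, 7), (6, 4), (6, 5), (6, 6), (6, 7), (7, 4), (7, 5), (7, 6), (7, 7)]
Unfold 5 (reflect across v@4): 64 holes -> [(0, 0), (0, 1), (0, 2), (0, 3), (0, 4), (0, 5), (0, 6), (0, 7), (1, 0), (1, 1), (1, 2), (1, 3), (1, 4), (1, 5), (1, 6), (1, 7), (2, 0), (2, 1), (2, 2), (2, 3), (2, 4), (2, 5), (2, 6), (2, 7), (3, 0), (3, 1), (3, 2), (3, 3), (3, 4), (3, 5), (3, 6), (3, 7), (4, 0), (4, 1), (4, 2), (4, 3), (4, 4), (4, 5), (4, 6), (4, 7), (5, 0), (5, 1), (5, 2), (5, 3), (5, 4), (5, 5), (5, 6), (5, 7), (6, 0), (6, 1), (6, 2), (6, 3), (6, 4), (6, 5), (6, 6), (6, 7), (7, 0), (7, 1), (7, 2), (7, 3), (7, 4), (7, 5), (7, 6), (7, 7)]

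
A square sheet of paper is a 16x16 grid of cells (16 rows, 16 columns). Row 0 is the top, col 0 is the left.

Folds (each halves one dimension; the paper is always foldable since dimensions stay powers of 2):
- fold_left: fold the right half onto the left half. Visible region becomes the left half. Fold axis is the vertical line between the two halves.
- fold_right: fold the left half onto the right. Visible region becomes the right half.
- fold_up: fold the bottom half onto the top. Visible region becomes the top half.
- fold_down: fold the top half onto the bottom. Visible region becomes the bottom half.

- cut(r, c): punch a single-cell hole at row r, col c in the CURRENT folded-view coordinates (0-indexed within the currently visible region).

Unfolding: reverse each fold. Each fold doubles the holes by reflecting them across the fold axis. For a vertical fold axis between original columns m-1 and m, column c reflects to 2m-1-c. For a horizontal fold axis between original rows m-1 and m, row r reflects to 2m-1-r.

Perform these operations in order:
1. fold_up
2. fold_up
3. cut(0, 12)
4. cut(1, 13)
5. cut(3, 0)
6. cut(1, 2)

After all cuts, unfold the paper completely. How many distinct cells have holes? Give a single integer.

Op 1 fold_up: fold axis h@8; visible region now rows[0,8) x cols[0,16) = 8x16
Op 2 fold_up: fold axis h@4; visible region now rows[0,4) x cols[0,16) = 4x16
Op 3 cut(0, 12): punch at orig (0,12); cuts so far [(0, 12)]; region rows[0,4) x cols[0,16) = 4x16
Op 4 cut(1, 13): punch at orig (1,13); cuts so far [(0, 12), (1, 13)]; region rows[0,4) x cols[0,16) = 4x16
Op 5 cut(3, 0): punch at orig (3,0); cuts so far [(0, 12), (1, 13), (3, 0)]; region rows[0,4) x cols[0,16) = 4x16
Op 6 cut(1, 2): punch at orig (1,2); cuts so far [(0, 12), (1, 2), (1, 13), (3, 0)]; region rows[0,4) x cols[0,16) = 4x16
Unfold 1 (reflect across h@4): 8 holes -> [(0, 12), (1, 2), (1, 13), (3, 0), (4, 0), (6, 2), (6, 13), (7, 12)]
Unfold 2 (reflect across h@8): 16 holes -> [(0, 12), (1, 2), (1, 13), (3, 0), (4, 0), (6, 2), (6, 13), (7, 12), (8, 12), (9, 2), (9, 13), (11, 0), (12, 0), (14, 2), (14, 13), (15, 12)]

Answer: 16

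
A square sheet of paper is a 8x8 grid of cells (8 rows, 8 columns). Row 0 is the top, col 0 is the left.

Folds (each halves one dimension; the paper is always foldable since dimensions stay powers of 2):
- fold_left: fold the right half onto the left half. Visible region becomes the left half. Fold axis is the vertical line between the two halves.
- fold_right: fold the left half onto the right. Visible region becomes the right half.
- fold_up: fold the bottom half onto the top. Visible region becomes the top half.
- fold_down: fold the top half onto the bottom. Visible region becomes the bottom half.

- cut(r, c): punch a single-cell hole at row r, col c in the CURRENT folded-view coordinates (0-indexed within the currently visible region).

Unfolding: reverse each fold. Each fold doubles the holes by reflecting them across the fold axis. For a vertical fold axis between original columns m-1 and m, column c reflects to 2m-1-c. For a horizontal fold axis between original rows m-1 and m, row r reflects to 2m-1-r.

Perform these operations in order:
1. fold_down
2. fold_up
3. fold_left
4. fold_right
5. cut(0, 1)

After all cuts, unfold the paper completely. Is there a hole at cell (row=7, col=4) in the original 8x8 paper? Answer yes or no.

Answer: yes

Derivation:
Op 1 fold_down: fold axis h@4; visible region now rows[4,8) x cols[0,8) = 4x8
Op 2 fold_up: fold axis h@6; visible region now rows[4,6) x cols[0,8) = 2x8
Op 3 fold_left: fold axis v@4; visible region now rows[4,6) x cols[0,4) = 2x4
Op 4 fold_right: fold axis v@2; visible region now rows[4,6) x cols[2,4) = 2x2
Op 5 cut(0, 1): punch at orig (4,3); cuts so far [(4, 3)]; region rows[4,6) x cols[2,4) = 2x2
Unfold 1 (reflect across v@2): 2 holes -> [(4, 0), (4, 3)]
Unfold 2 (reflect across v@4): 4 holes -> [(4, 0), (4, 3), (4, 4), (4, 7)]
Unfold 3 (reflect across h@6): 8 holes -> [(4, 0), (4, 3), (4, 4), (4, 7), (7, 0), (7, 3), (7, 4), (7, 7)]
Unfold 4 (reflect across h@4): 16 holes -> [(0, 0), (0, 3), (0, 4), (0, 7), (3, 0), (3, 3), (3, 4), (3, 7), (4, 0), (4, 3), (4, 4), (4, 7), (7, 0), (7, 3), (7, 4), (7, 7)]
Holes: [(0, 0), (0, 3), (0, 4), (0, 7), (3, 0), (3, 3), (3, 4), (3, 7), (4, 0), (4, 3), (4, 4), (4, 7), (7, 0), (7, 3), (7, 4), (7, 7)]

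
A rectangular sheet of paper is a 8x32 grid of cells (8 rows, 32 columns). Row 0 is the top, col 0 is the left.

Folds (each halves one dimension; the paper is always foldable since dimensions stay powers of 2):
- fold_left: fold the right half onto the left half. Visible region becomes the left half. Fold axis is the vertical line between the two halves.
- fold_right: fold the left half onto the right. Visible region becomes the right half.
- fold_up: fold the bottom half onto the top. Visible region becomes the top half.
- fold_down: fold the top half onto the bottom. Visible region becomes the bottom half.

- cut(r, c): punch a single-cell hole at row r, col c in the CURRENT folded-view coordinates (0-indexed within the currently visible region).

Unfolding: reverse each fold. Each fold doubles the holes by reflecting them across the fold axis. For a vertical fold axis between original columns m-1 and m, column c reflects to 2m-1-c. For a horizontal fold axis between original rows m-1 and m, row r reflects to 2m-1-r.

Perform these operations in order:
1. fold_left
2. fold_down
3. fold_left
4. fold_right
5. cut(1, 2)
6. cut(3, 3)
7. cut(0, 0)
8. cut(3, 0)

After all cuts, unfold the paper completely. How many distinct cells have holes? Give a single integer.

Answer: 64

Derivation:
Op 1 fold_left: fold axis v@16; visible region now rows[0,8) x cols[0,16) = 8x16
Op 2 fold_down: fold axis h@4; visible region now rows[4,8) x cols[0,16) = 4x16
Op 3 fold_left: fold axis v@8; visible region now rows[4,8) x cols[0,8) = 4x8
Op 4 fold_right: fold axis v@4; visible region now rows[4,8) x cols[4,8) = 4x4
Op 5 cut(1, 2): punch at orig (5,6); cuts so far [(5, 6)]; region rows[4,8) x cols[4,8) = 4x4
Op 6 cut(3, 3): punch at orig (7,7); cuts so far [(5, 6), (7, 7)]; region rows[4,8) x cols[4,8) = 4x4
Op 7 cut(0, 0): punch at orig (4,4); cuts so far [(4, 4), (5, 6), (7, 7)]; region rows[4,8) x cols[4,8) = 4x4
Op 8 cut(3, 0): punch at orig (7,4); cuts so far [(4, 4), (5, 6), (7, 4), (7, 7)]; region rows[4,8) x cols[4,8) = 4x4
Unfold 1 (reflect across v@4): 8 holes -> [(4, 3), (4, 4), (5, 1), (5, 6), (7, 0), (7, 3), (7, 4), (7, 7)]
Unfold 2 (reflect across v@8): 16 holes -> [(4, 3), (4, 4), (4, 11), (4, 12), (5, 1), (5, 6), (5, 9), (5, 14), (7, 0), (7, 3), (7, 4), (7, 7), (7, 8), (7, 11), (7, 12), (7, 15)]
Unfold 3 (reflect across h@4): 32 holes -> [(0, 0), (0, 3), (0, 4), (0, 7), (0, 8), (0, 11), (0, 12), (0, 15), (2, 1), (2, 6), (2, 9), (2, 14), (3, 3), (3, 4), (3, 11), (3, 12), (4, 3), (4, 4), (4, 11), (4, 12), (5, 1), (5, 6), (5, 9), (5, 14), (7, 0), (7, 3), (7, 4), (7, 7), (7, 8), (7, 11), (7, 12), (7, 15)]
Unfold 4 (reflect across v@16): 64 holes -> [(0, 0), (0, 3), (0, 4), (0, 7), (0, 8), (0, 11), (0, 12), (0, 15), (0, 16), (0, 19), (0, 20), (0, 23), (0, 24), (0, 27), (0, 28), (0, 31), (2, 1), (2, 6), (2, 9), (2, 14), (2, 17), (2, 22), (2, 25), (2, 30), (3, 3), (3, 4), (3, 11), (3, 12), (3, 19), (3, 20), (3, 27), (3, 28), (4, 3), (4, 4), (4, 11), (4, 12), (4, 19), (4, 20), (4, 27), (4, 28), (5, 1), (5, 6), (5, 9), (5, 14), (5, 17), (5, 22), (5, 25), (5, 30), (7, 0), (7, 3), (7, 4), (7, 7), (7, 8), (7, 11), (7, 12), (7, 15), (7, 16), (7, 19), (7, 20), (7, 23), (7, 24), (7, 27), (7, 28), (7, 31)]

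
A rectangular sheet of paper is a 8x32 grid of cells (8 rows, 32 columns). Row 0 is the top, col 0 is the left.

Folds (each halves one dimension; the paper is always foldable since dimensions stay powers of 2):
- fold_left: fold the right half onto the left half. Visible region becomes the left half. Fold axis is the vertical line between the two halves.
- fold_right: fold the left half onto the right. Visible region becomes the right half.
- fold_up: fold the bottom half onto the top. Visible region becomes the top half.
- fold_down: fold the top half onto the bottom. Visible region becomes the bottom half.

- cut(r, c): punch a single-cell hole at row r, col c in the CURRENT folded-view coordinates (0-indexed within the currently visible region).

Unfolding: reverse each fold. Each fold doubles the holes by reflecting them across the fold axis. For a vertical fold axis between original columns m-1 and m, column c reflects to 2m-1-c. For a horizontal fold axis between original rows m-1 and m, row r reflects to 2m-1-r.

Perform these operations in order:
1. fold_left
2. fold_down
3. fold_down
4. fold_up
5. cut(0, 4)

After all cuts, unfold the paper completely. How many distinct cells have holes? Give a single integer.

Op 1 fold_left: fold axis v@16; visible region now rows[0,8) x cols[0,16) = 8x16
Op 2 fold_down: fold axis h@4; visible region now rows[4,8) x cols[0,16) = 4x16
Op 3 fold_down: fold axis h@6; visible region now rows[6,8) x cols[0,16) = 2x16
Op 4 fold_up: fold axis h@7; visible region now rows[6,7) x cols[0,16) = 1x16
Op 5 cut(0, 4): punch at orig (6,4); cuts so far [(6, 4)]; region rows[6,7) x cols[0,16) = 1x16
Unfold 1 (reflect across h@7): 2 holes -> [(6, 4), (7, 4)]
Unfold 2 (reflect across h@6): 4 holes -> [(4, 4), (5, 4), (6, 4), (7, 4)]
Unfold 3 (reflect across h@4): 8 holes -> [(0, 4), (1, 4), (2, 4), (3, 4), (4, 4), (5, 4), (6, 4), (7, 4)]
Unfold 4 (reflect across v@16): 16 holes -> [(0, 4), (0, 27), (1, 4), (1, 27), (2, 4), (2, 27), (3, 4), (3, 27), (4, 4), (4, 27), (5, 4), (5, 27), (6, 4), (6, 27), (7, 4), (7, 27)]

Answer: 16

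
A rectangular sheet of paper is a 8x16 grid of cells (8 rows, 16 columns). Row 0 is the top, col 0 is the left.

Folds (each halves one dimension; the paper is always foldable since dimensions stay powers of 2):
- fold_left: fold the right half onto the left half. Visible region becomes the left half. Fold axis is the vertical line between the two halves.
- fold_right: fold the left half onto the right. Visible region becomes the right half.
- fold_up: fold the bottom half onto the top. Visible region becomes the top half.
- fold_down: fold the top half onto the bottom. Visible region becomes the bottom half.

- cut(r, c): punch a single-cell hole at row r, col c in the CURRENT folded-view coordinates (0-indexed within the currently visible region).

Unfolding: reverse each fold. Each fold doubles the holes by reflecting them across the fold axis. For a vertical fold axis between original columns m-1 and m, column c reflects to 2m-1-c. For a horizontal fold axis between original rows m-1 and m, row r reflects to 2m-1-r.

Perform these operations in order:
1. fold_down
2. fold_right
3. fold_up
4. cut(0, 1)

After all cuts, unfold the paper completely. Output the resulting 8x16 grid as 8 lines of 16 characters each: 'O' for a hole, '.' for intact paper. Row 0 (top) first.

Answer: ......O..O......
................
................
......O..O......
......O..O......
................
................
......O..O......

Derivation:
Op 1 fold_down: fold axis h@4; visible region now rows[4,8) x cols[0,16) = 4x16
Op 2 fold_right: fold axis v@8; visible region now rows[4,8) x cols[8,16) = 4x8
Op 3 fold_up: fold axis h@6; visible region now rows[4,6) x cols[8,16) = 2x8
Op 4 cut(0, 1): punch at orig (4,9); cuts so far [(4, 9)]; region rows[4,6) x cols[8,16) = 2x8
Unfold 1 (reflect across h@6): 2 holes -> [(4, 9), (7, 9)]
Unfold 2 (reflect across v@8): 4 holes -> [(4, 6), (4, 9), (7, 6), (7, 9)]
Unfold 3 (reflect across h@4): 8 holes -> [(0, 6), (0, 9), (3, 6), (3, 9), (4, 6), (4, 9), (7, 6), (7, 9)]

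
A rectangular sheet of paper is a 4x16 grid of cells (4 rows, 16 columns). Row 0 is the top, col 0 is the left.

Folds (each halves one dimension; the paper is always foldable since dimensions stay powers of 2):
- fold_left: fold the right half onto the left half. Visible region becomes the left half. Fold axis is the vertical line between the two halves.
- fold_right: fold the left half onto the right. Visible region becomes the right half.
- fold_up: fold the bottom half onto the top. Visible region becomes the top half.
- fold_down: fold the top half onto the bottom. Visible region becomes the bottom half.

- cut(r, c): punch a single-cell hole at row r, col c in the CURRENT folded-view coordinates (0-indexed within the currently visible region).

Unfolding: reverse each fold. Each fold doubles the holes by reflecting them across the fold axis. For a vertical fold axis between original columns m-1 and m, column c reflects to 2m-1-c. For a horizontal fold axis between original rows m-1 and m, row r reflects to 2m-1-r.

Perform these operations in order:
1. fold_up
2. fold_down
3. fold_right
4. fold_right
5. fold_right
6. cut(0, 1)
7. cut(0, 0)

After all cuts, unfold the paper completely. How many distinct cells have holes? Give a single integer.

Op 1 fold_up: fold axis h@2; visible region now rows[0,2) x cols[0,16) = 2x16
Op 2 fold_down: fold axis h@1; visible region now rows[1,2) x cols[0,16) = 1x16
Op 3 fold_right: fold axis v@8; visible region now rows[1,2) x cols[8,16) = 1x8
Op 4 fold_right: fold axis v@12; visible region now rows[1,2) x cols[12,16) = 1x4
Op 5 fold_right: fold axis v@14; visible region now rows[1,2) x cols[14,16) = 1x2
Op 6 cut(0, 1): punch at orig (1,15); cuts so far [(1, 15)]; region rows[1,2) x cols[14,16) = 1x2
Op 7 cut(0, 0): punch at orig (1,14); cuts so far [(1, 14), (1, 15)]; region rows[1,2) x cols[14,16) = 1x2
Unfold 1 (reflect across v@14): 4 holes -> [(1, 12), (1, 13), (1, 14), (1, 15)]
Unfold 2 (reflect across v@12): 8 holes -> [(1, 8), (1, 9), (1, 10), (1, 11), (1, 12), (1, 13), (1, 14), (1, 15)]
Unfold 3 (reflect across v@8): 16 holes -> [(1, 0), (1, 1), (1, 2), (1, 3), (1, 4), (1, 5), (1, 6), (1, 7), (1, 8), (1, 9), (1, 10), (1, 11), (1, 12), (1, 13), (1, 14), (1, 15)]
Unfold 4 (reflect across h@1): 32 holes -> [(0, 0), (0, 1), (0, 2), (0, 3), (0, 4), (0, 5), (0, 6), (0, 7), (0, 8), (0, 9), (0, 10), (0, 11), (0, 12), (0, 13), (0, 14), (0, 15), (1, 0), (1, 1), (1, 2), (1, 3), (1, 4), (1, 5), (1, 6), (1, 7), (1, 8), (1, 9), (1, 10), (1, 11), (1, 12), (1, 13), (1, 14), (1, 15)]
Unfold 5 (reflect across h@2): 64 holes -> [(0, 0), (0, 1), (0, 2), (0, 3), (0, 4), (0, 5), (0, 6), (0, 7), (0, 8), (0, 9), (0, 10), (0, 11), (0, 12), (0, 13), (0, 14), (0, 15), (1, 0), (1, 1), (1, 2), (1, 3), (1, 4), (1, 5), (1, 6), (1, 7), (1, 8), (1, 9), (1, 10), (1, 11), (1, 12), (1, 13), (1, 14), (1, 15), (2, 0), (2, 1), (2, 2), (2, 3), (2, 4), (2, 5), (2, 6), (2, 7), (2, 8), (2, 9), (2, 10), (2, 11), (2, 12), (2, 13), (2, 14), (2, 15), (3, 0), (3, 1), (3, 2), (3, 3), (3, 4), (3, 5), (3, 6), (3, 7), (3, 8), (3, 9), (3, 10), (3, 11), (3, 12), (3, 13), (3, 14), (3, 15)]

Answer: 64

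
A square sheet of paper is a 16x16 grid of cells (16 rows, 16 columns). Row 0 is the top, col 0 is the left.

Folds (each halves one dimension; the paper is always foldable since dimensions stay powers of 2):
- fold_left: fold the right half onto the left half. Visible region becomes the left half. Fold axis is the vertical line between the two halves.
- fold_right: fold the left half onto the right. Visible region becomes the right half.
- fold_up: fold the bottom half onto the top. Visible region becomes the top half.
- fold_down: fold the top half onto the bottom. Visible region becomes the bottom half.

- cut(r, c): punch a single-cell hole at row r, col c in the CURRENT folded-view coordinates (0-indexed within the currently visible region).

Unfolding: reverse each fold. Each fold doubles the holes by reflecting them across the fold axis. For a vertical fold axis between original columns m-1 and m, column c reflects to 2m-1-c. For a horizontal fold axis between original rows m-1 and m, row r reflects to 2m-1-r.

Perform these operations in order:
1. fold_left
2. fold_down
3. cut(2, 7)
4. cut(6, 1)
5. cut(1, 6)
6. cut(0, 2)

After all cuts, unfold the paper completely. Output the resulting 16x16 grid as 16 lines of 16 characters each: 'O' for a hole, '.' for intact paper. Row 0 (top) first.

Op 1 fold_left: fold axis v@8; visible region now rows[0,16) x cols[0,8) = 16x8
Op 2 fold_down: fold axis h@8; visible region now rows[8,16) x cols[0,8) = 8x8
Op 3 cut(2, 7): punch at orig (10,7); cuts so far [(10, 7)]; region rows[8,16) x cols[0,8) = 8x8
Op 4 cut(6, 1): punch at orig (14,1); cuts so far [(10, 7), (14, 1)]; region rows[8,16) x cols[0,8) = 8x8
Op 5 cut(1, 6): punch at orig (9,6); cuts so far [(9, 6), (10, 7), (14, 1)]; region rows[8,16) x cols[0,8) = 8x8
Op 6 cut(0, 2): punch at orig (8,2); cuts so far [(8, 2), (9, 6), (10, 7), (14, 1)]; region rows[8,16) x cols[0,8) = 8x8
Unfold 1 (reflect across h@8): 8 holes -> [(1, 1), (5, 7), (6, 6), (7, 2), (8, 2), (9, 6), (10, 7), (14, 1)]
Unfold 2 (reflect across v@8): 16 holes -> [(1, 1), (1, 14), (5, 7), (5, 8), (6, 6), (6, 9), (7, 2), (7, 13), (8, 2), (8, 13), (9, 6), (9, 9), (10, 7), (10, 8), (14, 1), (14, 14)]

Answer: ................
.O............O.
................
................
................
.......OO.......
......O..O......
..O..........O..
..O..........O..
......O..O......
.......OO.......
................
................
................
.O............O.
................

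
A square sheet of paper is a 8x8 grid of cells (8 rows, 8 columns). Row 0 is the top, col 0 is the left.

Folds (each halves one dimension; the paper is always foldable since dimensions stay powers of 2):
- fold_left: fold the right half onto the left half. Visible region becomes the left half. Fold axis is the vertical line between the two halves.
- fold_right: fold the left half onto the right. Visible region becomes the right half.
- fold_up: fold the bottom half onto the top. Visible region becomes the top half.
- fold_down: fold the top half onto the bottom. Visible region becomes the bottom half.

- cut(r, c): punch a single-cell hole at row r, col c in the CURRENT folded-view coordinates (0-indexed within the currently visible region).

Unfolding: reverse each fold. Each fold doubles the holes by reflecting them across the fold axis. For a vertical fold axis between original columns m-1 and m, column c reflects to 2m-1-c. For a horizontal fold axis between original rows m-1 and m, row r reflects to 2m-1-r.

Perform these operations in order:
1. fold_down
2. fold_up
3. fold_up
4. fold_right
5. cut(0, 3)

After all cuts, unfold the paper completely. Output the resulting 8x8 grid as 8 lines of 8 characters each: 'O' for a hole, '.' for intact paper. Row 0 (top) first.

Op 1 fold_down: fold axis h@4; visible region now rows[4,8) x cols[0,8) = 4x8
Op 2 fold_up: fold axis h@6; visible region now rows[4,6) x cols[0,8) = 2x8
Op 3 fold_up: fold axis h@5; visible region now rows[4,5) x cols[0,8) = 1x8
Op 4 fold_right: fold axis v@4; visible region now rows[4,5) x cols[4,8) = 1x4
Op 5 cut(0, 3): punch at orig (4,7); cuts so far [(4, 7)]; region rows[4,5) x cols[4,8) = 1x4
Unfold 1 (reflect across v@4): 2 holes -> [(4, 0), (4, 7)]
Unfold 2 (reflect across h@5): 4 holes -> [(4, 0), (4, 7), (5, 0), (5, 7)]
Unfold 3 (reflect across h@6): 8 holes -> [(4, 0), (4, 7), (5, 0), (5, 7), (6, 0), (6, 7), (7, 0), (7, 7)]
Unfold 4 (reflect across h@4): 16 holes -> [(0, 0), (0, 7), (1, 0), (1, 7), (2, 0), (2, 7), (3, 0), (3, 7), (4, 0), (4, 7), (5, 0), (5, 7), (6, 0), (6, 7), (7, 0), (7, 7)]

Answer: O......O
O......O
O......O
O......O
O......O
O......O
O......O
O......O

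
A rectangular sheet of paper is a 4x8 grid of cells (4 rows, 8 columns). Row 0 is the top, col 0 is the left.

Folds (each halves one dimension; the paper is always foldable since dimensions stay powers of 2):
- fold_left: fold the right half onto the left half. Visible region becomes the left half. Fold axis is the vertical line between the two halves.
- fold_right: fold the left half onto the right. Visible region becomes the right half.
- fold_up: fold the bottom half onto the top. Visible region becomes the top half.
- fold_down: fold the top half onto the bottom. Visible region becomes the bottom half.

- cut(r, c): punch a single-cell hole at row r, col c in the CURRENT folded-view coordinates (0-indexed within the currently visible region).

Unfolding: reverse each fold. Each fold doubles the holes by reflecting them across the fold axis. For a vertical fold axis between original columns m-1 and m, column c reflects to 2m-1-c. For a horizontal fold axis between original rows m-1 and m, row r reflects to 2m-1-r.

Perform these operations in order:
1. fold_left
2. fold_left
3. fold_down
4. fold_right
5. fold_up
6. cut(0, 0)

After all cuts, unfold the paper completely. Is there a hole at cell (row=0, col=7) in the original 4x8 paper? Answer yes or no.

Answer: yes

Derivation:
Op 1 fold_left: fold axis v@4; visible region now rows[0,4) x cols[0,4) = 4x4
Op 2 fold_left: fold axis v@2; visible region now rows[0,4) x cols[0,2) = 4x2
Op 3 fold_down: fold axis h@2; visible region now rows[2,4) x cols[0,2) = 2x2
Op 4 fold_right: fold axis v@1; visible region now rows[2,4) x cols[1,2) = 2x1
Op 5 fold_up: fold axis h@3; visible region now rows[2,3) x cols[1,2) = 1x1
Op 6 cut(0, 0): punch at orig (2,1); cuts so far [(2, 1)]; region rows[2,3) x cols[1,2) = 1x1
Unfold 1 (reflect across h@3): 2 holes -> [(2, 1), (3, 1)]
Unfold 2 (reflect across v@1): 4 holes -> [(2, 0), (2, 1), (3, 0), (3, 1)]
Unfold 3 (reflect across h@2): 8 holes -> [(0, 0), (0, 1), (1, 0), (1, 1), (2, 0), (2, 1), (3, 0), (3, 1)]
Unfold 4 (reflect across v@2): 16 holes -> [(0, 0), (0, 1), (0, 2), (0, 3), (1, 0), (1, 1), (1, 2), (1, 3), (2, 0), (2, 1), (2, 2), (2, 3), (3, 0), (3, 1), (3, 2), (3, 3)]
Unfold 5 (reflect across v@4): 32 holes -> [(0, 0), (0, 1), (0, 2), (0, 3), (0, 4), (0, 5), (0, 6), (0, 7), (1, 0), (1, 1), (1, 2), (1, 3), (1, 4), (1, 5), (1, 6), (1, 7), (2, 0), (2, 1), (2, 2), (2, 3), (2, 4), (2, 5), (2, 6), (2, 7), (3, 0), (3, 1), (3, 2), (3, 3), (3, 4), (3, 5), (3, 6), (3, 7)]
Holes: [(0, 0), (0, 1), (0, 2), (0, 3), (0, 4), (0, 5), (0, 6), (0, 7), (1, 0), (1, 1), (1, 2), (1, 3), (1, 4), (1, 5), (1, 6), (1, 7), (2, 0), (2, 1), (2, 2), (2, 3), (2, 4), (2, 5), (2, 6), (2, 7), (3, 0), (3, 1), (3, 2), (3, 3), (3, 4), (3, 5), (3, 6), (3, 7)]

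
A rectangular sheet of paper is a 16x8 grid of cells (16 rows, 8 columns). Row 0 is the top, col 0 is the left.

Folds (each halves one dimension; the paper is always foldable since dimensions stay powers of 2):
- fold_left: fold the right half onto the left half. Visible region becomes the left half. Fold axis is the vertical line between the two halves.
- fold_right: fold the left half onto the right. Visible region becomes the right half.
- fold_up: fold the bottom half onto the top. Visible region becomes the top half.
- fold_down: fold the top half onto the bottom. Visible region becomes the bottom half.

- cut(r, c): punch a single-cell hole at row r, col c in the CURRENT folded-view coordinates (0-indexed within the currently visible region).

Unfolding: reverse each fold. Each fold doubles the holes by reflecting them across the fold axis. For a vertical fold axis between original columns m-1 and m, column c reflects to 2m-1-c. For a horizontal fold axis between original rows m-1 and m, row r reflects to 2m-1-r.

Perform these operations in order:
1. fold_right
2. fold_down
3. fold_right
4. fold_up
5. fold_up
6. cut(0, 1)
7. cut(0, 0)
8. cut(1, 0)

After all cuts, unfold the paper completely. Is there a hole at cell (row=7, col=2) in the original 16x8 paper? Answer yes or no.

Answer: yes

Derivation:
Op 1 fold_right: fold axis v@4; visible region now rows[0,16) x cols[4,8) = 16x4
Op 2 fold_down: fold axis h@8; visible region now rows[8,16) x cols[4,8) = 8x4
Op 3 fold_right: fold axis v@6; visible region now rows[8,16) x cols[6,8) = 8x2
Op 4 fold_up: fold axis h@12; visible region now rows[8,12) x cols[6,8) = 4x2
Op 5 fold_up: fold axis h@10; visible region now rows[8,10) x cols[6,8) = 2x2
Op 6 cut(0, 1): punch at orig (8,7); cuts so far [(8, 7)]; region rows[8,10) x cols[6,8) = 2x2
Op 7 cut(0, 0): punch at orig (8,6); cuts so far [(8, 6), (8, 7)]; region rows[8,10) x cols[6,8) = 2x2
Op 8 cut(1, 0): punch at orig (9,6); cuts so far [(8, 6), (8, 7), (9, 6)]; region rows[8,10) x cols[6,8) = 2x2
Unfold 1 (reflect across h@10): 6 holes -> [(8, 6), (8, 7), (9, 6), (10, 6), (11, 6), (11, 7)]
Unfold 2 (reflect across h@12): 12 holes -> [(8, 6), (8, 7), (9, 6), (10, 6), (11, 6), (11, 7), (12, 6), (12, 7), (13, 6), (14, 6), (15, 6), (15, 7)]
Unfold 3 (reflect across v@6): 24 holes -> [(8, 4), (8, 5), (8, 6), (8, 7), (9, 5), (9, 6), (10, 5), (10, 6), (11, 4), (11, 5), (11, 6), (11, 7), (12, 4), (12, 5), (12, 6), (12, 7), (13, 5), (13, 6), (14, 5), (14, 6), (15, 4), (15, 5), (15, 6), (15, 7)]
Unfold 4 (reflect across h@8): 48 holes -> [(0, 4), (0, 5), (0, 6), (0, 7), (1, 5), (1, 6), (2, 5), (2, 6), (3, 4), (3, 5), (3, 6), (3, 7), (4, 4), (4, 5), (4, 6), (4, 7), (5, 5), (5, 6), (6, 5), (6, 6), (7, 4), (7, 5), (7, 6), (7, 7), (8, 4), (8, 5), (8, 6), (8, 7), (9, 5), (9, 6), (10, 5), (10, 6), (11, 4), (11, 5), (11, 6), (11, 7), (12, 4), (12, 5), (12, 6), (12, 7), (13, 5), (13, 6), (14, 5), (14, 6), (15, 4), (15, 5), (15, 6), (15, 7)]
Unfold 5 (reflect across v@4): 96 holes -> [(0, 0), (0, 1), (0, 2), (0, 3), (0, 4), (0, 5), (0, 6), (0, 7), (1, 1), (1, 2), (1, 5), (1, 6), (2, 1), (2, 2), (2, 5), (2, 6), (3, 0), (3, 1), (3, 2), (3, 3), (3, 4), (3, 5), (3, 6), (3, 7), (4, 0), (4, 1), (4, 2), (4, 3), (4, 4), (4, 5), (4, 6), (4, 7), (5, 1), (5, 2), (5, 5), (5, 6), (6, 1), (6, 2), (6, 5), (6, 6), (7, 0), (7, 1), (7, 2), (7, 3), (7, 4), (7, 5), (7, 6), (7, 7), (8, 0), (8, 1), (8, 2), (8, 3), (8, 4), (8, 5), (8, 6), (8, 7), (9, 1), (9, 2), (9, 5), (9, 6), (10, 1), (10, 2), (10, 5), (10, 6), (11, 0), (11, 1), (11, 2), (11, 3), (11, 4), (11, 5), (11, 6), (11, 7), (12, 0), (12, 1), (12, 2), (12, 3), (12, 4), (12, 5), (12, 6), (12, 7), (13, 1), (13, 2), (13, 5), (13, 6), (14, 1), (14, 2), (14, 5), (14, 6), (15, 0), (15, 1), (15, 2), (15, 3), (15, 4), (15, 5), (15, 6), (15, 7)]
Holes: [(0, 0), (0, 1), (0, 2), (0, 3), (0, 4), (0, 5), (0, 6), (0, 7), (1, 1), (1, 2), (1, 5), (1, 6), (2, 1), (2, 2), (2, 5), (2, 6), (3, 0), (3, 1), (3, 2), (3, 3), (3, 4), (3, 5), (3, 6), (3, 7), (4, 0), (4, 1), (4, 2), (4, 3), (4, 4), (4, 5), (4, 6), (4, 7), (5, 1), (5, 2), (5, 5), (5, 6), (6, 1), (6, 2), (6, 5), (6, 6), (7, 0), (7, 1), (7, 2), (7, 3), (7, 4), (7, 5), (7, 6), (7, 7), (8, 0), (8, 1), (8, 2), (8, 3), (8, 4), (8, 5), (8, 6), (8, 7), (9, 1), (9, 2), (9, 5), (9, 6), (10, 1), (10, 2), (10, 5), (10, 6), (11, 0), (11, 1), (11, 2), (11, 3), (11, 4), (11, 5), (11, 6), (11, 7), (12, 0), (12, 1), (12, 2), (12, 3), (12, 4), (12, 5), (12, 6), (12, 7), (13, 1), (13, 2), (13, 5), (13, 6), (14, 1), (14, 2), (14, 5), (14, 6), (15, 0), (15, 1), (15, 2), (15, 3), (15, 4), (15, 5), (15, 6), (15, 7)]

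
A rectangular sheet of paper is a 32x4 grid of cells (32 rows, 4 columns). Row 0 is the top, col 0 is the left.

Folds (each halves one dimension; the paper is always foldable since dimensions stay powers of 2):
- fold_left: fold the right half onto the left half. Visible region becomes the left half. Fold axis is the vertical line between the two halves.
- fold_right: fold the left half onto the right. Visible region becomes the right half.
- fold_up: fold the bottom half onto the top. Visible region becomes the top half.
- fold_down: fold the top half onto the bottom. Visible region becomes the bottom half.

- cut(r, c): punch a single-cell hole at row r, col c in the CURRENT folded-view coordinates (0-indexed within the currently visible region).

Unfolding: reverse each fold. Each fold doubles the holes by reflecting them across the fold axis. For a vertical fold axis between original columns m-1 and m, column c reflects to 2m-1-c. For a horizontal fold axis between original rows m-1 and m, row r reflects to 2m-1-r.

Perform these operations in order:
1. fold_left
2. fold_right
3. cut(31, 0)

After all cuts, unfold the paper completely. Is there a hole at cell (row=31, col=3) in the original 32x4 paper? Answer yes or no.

Op 1 fold_left: fold axis v@2; visible region now rows[0,32) x cols[0,2) = 32x2
Op 2 fold_right: fold axis v@1; visible region now rows[0,32) x cols[1,2) = 32x1
Op 3 cut(31, 0): punch at orig (31,1); cuts so far [(31, 1)]; region rows[0,32) x cols[1,2) = 32x1
Unfold 1 (reflect across v@1): 2 holes -> [(31, 0), (31, 1)]
Unfold 2 (reflect across v@2): 4 holes -> [(31, 0), (31, 1), (31, 2), (31, 3)]
Holes: [(31, 0), (31, 1), (31, 2), (31, 3)]

Answer: yes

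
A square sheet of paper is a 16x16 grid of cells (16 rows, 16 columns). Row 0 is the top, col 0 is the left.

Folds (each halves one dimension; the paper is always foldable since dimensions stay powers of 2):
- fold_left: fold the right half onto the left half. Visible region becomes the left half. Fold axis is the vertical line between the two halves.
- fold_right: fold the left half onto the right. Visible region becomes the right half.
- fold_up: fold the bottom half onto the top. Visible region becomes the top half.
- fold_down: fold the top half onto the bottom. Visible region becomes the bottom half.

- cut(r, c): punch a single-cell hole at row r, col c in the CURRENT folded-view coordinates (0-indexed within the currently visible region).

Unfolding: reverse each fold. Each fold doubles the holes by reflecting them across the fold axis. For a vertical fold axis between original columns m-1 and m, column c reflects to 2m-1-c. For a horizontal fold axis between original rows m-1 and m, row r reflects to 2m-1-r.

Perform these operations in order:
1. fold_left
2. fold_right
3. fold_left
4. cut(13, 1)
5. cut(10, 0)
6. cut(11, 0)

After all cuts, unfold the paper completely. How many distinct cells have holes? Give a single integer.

Op 1 fold_left: fold axis v@8; visible region now rows[0,16) x cols[0,8) = 16x8
Op 2 fold_right: fold axis v@4; visible region now rows[0,16) x cols[4,8) = 16x4
Op 3 fold_left: fold axis v@6; visible region now rows[0,16) x cols[4,6) = 16x2
Op 4 cut(13, 1): punch at orig (13,5); cuts so far [(13, 5)]; region rows[0,16) x cols[4,6) = 16x2
Op 5 cut(10, 0): punch at orig (10,4); cuts so far [(10, 4), (13, 5)]; region rows[0,16) x cols[4,6) = 16x2
Op 6 cut(11, 0): punch at orig (11,4); cuts so far [(10, 4), (11, 4), (13, 5)]; region rows[0,16) x cols[4,6) = 16x2
Unfold 1 (reflect across v@6): 6 holes -> [(10, 4), (10, 7), (11, 4), (11, 7), (13, 5), (13, 6)]
Unfold 2 (reflect across v@4): 12 holes -> [(10, 0), (10, 3), (10, 4), (10, 7), (11, 0), (11, 3), (11, 4), (11, 7), (13, 1), (13, 2), (13, 5), (13, 6)]
Unfold 3 (reflect across v@8): 24 holes -> [(10, 0), (10, 3), (10, 4), (10, 7), (10, 8), (10, 11), (10, 12), (10, 15), (11, 0), (11, 3), (11, 4), (11, 7), (11, 8), (11, 11), (11, 12), (11, 15), (13, 1), (13, 2), (13, 5), (13, 6), (13, 9), (13, 10), (13, 13), (13, 14)]

Answer: 24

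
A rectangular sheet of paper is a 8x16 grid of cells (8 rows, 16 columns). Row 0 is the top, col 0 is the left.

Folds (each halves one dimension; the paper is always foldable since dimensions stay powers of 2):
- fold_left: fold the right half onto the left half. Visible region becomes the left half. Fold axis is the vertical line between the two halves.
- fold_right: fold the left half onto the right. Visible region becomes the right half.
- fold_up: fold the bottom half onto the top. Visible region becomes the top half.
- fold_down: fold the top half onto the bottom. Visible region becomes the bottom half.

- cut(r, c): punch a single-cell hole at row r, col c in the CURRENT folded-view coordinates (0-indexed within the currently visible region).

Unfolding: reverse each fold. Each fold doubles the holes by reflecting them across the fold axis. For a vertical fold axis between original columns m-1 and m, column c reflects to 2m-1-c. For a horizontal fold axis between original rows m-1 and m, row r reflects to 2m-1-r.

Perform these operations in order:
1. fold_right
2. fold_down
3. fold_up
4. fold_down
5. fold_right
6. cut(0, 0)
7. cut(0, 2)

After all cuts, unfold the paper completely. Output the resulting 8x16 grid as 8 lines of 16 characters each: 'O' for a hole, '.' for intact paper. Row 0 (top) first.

Answer: .O.OO.O..O.OO.O.
.O.OO.O..O.OO.O.
.O.OO.O..O.OO.O.
.O.OO.O..O.OO.O.
.O.OO.O..O.OO.O.
.O.OO.O..O.OO.O.
.O.OO.O..O.OO.O.
.O.OO.O..O.OO.O.

Derivation:
Op 1 fold_right: fold axis v@8; visible region now rows[0,8) x cols[8,16) = 8x8
Op 2 fold_down: fold axis h@4; visible region now rows[4,8) x cols[8,16) = 4x8
Op 3 fold_up: fold axis h@6; visible region now rows[4,6) x cols[8,16) = 2x8
Op 4 fold_down: fold axis h@5; visible region now rows[5,6) x cols[8,16) = 1x8
Op 5 fold_right: fold axis v@12; visible region now rows[5,6) x cols[12,16) = 1x4
Op 6 cut(0, 0): punch at orig (5,12); cuts so far [(5, 12)]; region rows[5,6) x cols[12,16) = 1x4
Op 7 cut(0, 2): punch at orig (5,14); cuts so far [(5, 12), (5, 14)]; region rows[5,6) x cols[12,16) = 1x4
Unfold 1 (reflect across v@12): 4 holes -> [(5, 9), (5, 11), (5, 12), (5, 14)]
Unfold 2 (reflect across h@5): 8 holes -> [(4, 9), (4, 11), (4, 12), (4, 14), (5, 9), (5, 11), (5, 12), (5, 14)]
Unfold 3 (reflect across h@6): 16 holes -> [(4, 9), (4, 11), (4, 12), (4, 14), (5, 9), (5, 11), (5, 12), (5, 14), (6, 9), (6, 11), (6, 12), (6, 14), (7, 9), (7, 11), (7, 12), (7, 14)]
Unfold 4 (reflect across h@4): 32 holes -> [(0, 9), (0, 11), (0, 12), (0, 14), (1, 9), (1, 11), (1, 12), (1, 14), (2, 9), (2, 11), (2, 12), (2, 14), (3, 9), (3, 11), (3, 12), (3, 14), (4, 9), (4, 11), (4, 12), (4, 14), (5, 9), (5, 11), (5, 12), (5, 14), (6, 9), (6, 11), (6, 12), (6, 14), (7, 9), (7, 11), (7, 12), (7, 14)]
Unfold 5 (reflect across v@8): 64 holes -> [(0, 1), (0, 3), (0, 4), (0, 6), (0, 9), (0, 11), (0, 12), (0, 14), (1, 1), (1, 3), (1, 4), (1, 6), (1, 9), (1, 11), (1, 12), (1, 14), (2, 1), (2, 3), (2, 4), (2, 6), (2, 9), (2, 11), (2, 12), (2, 14), (3, 1), (3, 3), (3, 4), (3, 6), (3, 9), (3, 11), (3, 12), (3, 14), (4, 1), (4, 3), (4, 4), (4, 6), (4, 9), (4, 11), (4, 12), (4, 14), (5, 1), (5, 3), (5, 4), (5, 6), (5, 9), (5, 11), (5, 12), (5, 14), (6, 1), (6, 3), (6, 4), (6, 6), (6, 9), (6, 11), (6, 12), (6, 14), (7, 1), (7, 3), (7, 4), (7, 6), (7, 9), (7, 11), (7, 12), (7, 14)]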